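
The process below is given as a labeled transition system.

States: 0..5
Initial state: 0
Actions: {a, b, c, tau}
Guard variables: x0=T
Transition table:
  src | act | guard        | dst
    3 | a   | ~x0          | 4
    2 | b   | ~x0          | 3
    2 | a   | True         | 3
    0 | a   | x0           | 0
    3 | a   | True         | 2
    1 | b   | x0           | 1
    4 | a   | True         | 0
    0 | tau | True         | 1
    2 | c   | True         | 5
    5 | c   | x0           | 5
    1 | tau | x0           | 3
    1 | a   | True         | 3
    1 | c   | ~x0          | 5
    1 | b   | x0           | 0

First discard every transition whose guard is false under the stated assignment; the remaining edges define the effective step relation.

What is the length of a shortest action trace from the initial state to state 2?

Layered search for 2:
  L0 = {0}
  L1 = {1}
  L2 = {3}
  L3 = {2}
2 enters at depth 3; path tau·a·a

Answer: 3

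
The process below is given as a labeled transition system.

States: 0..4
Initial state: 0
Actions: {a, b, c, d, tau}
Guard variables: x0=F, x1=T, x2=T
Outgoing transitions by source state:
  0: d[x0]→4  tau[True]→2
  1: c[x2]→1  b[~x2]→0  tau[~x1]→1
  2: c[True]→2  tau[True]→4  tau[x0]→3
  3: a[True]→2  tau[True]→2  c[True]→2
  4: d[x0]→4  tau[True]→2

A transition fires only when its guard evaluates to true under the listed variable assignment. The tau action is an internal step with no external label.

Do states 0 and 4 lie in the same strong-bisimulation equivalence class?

Compute ~ classes (split until stable):
  π0 = {{0,1,2,3,4}}
  π1 = {{0,4},{1},{2},{3}}
4 equivalence class(es) (converged in 2)
0∈{0,4}, 4∈{0,4}

Answer: BISIMILAR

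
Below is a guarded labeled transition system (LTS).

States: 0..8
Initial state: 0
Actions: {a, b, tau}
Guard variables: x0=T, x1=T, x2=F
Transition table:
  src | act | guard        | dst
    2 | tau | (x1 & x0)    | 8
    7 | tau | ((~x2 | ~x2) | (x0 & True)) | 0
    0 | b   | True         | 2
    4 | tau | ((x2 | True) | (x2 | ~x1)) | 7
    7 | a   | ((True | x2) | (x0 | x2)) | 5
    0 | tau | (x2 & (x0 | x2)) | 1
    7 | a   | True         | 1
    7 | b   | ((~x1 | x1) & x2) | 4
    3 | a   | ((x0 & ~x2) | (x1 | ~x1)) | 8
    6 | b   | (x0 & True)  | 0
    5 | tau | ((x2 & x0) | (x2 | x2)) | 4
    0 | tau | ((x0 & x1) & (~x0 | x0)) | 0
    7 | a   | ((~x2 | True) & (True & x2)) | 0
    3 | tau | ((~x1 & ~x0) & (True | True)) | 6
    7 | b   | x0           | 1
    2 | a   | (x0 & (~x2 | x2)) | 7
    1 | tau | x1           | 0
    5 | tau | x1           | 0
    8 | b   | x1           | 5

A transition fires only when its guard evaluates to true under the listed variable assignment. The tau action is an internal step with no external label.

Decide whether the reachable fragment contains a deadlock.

Answer: DEADLOCK-FREE

Analysis:
R = {0,1,2,5,7,8}
  0: b→2  tau→0  [deg 2]
  1: tau→0  [deg 1]
  2: a→7  tau→8  [deg 2]
  5: tau→0  [deg 1]
  7: a→1  a→5  b→1  tau→0  [deg 4]
  8: b→5  [deg 1]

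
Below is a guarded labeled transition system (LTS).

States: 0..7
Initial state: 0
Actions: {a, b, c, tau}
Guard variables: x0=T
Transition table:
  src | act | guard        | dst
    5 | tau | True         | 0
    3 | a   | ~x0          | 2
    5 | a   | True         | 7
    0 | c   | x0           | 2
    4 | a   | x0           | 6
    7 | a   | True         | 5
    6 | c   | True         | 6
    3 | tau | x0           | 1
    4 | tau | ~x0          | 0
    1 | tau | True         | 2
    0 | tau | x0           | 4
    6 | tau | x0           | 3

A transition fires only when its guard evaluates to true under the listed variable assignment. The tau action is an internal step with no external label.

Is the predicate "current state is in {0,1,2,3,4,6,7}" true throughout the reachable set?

Inv-set: {0,1,2,3,4,6,7}
R = {0,1,2,3,4,6}
  0: ok
  1: ok
  2: ok
  3: ok
  4: ok
  6: ok

Answer: INVARIANT HOLDS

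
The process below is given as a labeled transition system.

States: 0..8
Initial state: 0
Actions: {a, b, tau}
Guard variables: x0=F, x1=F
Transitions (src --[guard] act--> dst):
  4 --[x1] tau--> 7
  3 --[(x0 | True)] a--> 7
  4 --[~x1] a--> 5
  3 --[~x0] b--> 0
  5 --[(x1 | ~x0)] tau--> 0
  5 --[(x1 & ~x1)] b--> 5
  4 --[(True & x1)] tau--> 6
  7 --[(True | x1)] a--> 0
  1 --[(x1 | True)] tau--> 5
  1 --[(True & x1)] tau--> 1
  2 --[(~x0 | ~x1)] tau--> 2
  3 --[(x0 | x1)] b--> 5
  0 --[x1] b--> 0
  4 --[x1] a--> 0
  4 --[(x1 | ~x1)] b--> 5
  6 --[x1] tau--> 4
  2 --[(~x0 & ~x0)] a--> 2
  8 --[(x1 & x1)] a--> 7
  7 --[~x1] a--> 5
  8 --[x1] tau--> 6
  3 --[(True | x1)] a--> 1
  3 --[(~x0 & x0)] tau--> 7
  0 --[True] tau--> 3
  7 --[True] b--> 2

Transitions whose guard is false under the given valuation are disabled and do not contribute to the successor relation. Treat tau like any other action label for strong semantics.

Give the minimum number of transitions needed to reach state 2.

Answer: 3

Working:
Layered search for 2:
  depth 0: {0}
  depth 1: {3}
  depth 2: {1,7}
  depth 3: {2,5}
depth(2)=3, e.g. tau·a·b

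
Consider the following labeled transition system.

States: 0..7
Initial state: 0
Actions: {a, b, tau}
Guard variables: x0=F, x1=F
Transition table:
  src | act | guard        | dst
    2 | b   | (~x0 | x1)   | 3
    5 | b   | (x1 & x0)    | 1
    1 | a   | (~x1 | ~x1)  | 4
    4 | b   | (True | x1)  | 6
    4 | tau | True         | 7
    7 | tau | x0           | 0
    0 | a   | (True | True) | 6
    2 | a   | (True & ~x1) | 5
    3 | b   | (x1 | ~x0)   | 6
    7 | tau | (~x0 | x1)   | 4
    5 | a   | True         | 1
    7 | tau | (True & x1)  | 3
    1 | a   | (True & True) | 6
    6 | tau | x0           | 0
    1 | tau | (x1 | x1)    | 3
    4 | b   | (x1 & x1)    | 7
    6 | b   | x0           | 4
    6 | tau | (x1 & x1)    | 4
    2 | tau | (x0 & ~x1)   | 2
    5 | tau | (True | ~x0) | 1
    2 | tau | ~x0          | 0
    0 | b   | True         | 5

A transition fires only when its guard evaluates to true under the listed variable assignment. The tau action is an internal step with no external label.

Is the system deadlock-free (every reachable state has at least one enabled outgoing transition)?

Answer: DEADLOCK at state 6

Analysis:
Reachable = {0,1,4,5,6,7}
  0: a→6  b→5  [deg 2]
  1: a→4  a→6  [deg 2]
  4: b→6  tau→7  [deg 2]
  5: a→1  tau→1  [deg 2]
  6: ∅  [STUCK]
  7: tau→4  [deg 1]
trace reaching 6: a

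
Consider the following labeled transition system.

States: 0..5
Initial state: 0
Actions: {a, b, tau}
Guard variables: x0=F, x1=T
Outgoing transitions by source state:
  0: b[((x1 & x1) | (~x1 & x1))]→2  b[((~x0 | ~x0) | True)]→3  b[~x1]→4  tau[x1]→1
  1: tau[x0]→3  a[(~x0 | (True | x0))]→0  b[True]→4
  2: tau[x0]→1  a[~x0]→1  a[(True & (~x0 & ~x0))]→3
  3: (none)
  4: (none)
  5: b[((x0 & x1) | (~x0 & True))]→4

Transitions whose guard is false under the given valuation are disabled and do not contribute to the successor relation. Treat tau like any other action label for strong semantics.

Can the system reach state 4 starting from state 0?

Answer: REACHABLE

Trace:
Guard filter leaves 8 enabled edge(s).
Layer 0: {0}
Layer 1: {1,2,3}  now seen {0,1,2,3}
Layer 2: {4}  now seen {0,1,2,3,4}
R = {0,1,2,3,4}
trace reaching 4: tau·b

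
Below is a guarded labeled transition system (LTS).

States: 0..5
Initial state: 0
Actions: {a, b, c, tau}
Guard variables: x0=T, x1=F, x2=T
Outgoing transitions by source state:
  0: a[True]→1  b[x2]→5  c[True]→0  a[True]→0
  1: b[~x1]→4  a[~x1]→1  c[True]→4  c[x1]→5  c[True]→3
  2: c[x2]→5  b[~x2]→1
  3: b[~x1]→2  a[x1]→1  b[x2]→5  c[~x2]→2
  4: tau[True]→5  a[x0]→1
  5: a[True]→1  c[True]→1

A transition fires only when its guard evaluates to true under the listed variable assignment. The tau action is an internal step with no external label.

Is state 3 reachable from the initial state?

Guard filter leaves 15 enabled edge(s).
Layer 0: {0}
Layer 1: {1,5}  total {0,1,5}
Layer 2: {3,4}  total {0,1,3,4,5}
Layer 3: {2}  total {0,1,2,3,4,5}
Reachable = {0,1,2,3,4,5}
trace reaching 3: a·c

Answer: REACHABLE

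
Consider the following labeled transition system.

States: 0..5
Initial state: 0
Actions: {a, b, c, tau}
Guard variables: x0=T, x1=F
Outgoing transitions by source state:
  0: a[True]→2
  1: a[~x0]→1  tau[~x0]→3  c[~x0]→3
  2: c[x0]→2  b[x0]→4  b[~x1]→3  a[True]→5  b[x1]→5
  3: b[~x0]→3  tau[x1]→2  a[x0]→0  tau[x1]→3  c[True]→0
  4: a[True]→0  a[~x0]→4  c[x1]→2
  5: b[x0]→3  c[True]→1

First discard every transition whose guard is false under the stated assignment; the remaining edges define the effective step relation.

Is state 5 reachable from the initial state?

Answer: REACHABLE

Analysis:
10 transition(s) survive guard evaluation.
Layer 0: {0}
Layer 1: {2}  cumulative {0,2}
Layer 2: {3,4,5}  cumulative {0,2,3,4,5}
Layer 3: {1}  cumulative {0,1,2,3,4,5}
Reach set: {0,1,2,3,4,5}
trace reaching 5: a·a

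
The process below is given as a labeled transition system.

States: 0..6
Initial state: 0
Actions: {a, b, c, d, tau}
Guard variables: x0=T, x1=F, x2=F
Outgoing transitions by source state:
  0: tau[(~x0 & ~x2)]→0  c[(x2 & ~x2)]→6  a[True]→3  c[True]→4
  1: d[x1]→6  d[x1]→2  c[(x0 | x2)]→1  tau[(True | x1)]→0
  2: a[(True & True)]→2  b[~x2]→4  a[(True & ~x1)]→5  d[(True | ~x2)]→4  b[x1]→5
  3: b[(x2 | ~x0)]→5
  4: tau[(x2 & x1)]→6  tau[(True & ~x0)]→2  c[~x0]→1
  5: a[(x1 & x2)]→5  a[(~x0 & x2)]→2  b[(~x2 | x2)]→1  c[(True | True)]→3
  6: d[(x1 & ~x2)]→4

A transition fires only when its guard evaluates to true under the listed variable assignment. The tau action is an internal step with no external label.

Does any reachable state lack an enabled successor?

Answer: DEADLOCK at state 3

Trace:
R = {0,3,4}
  0: a→3  c→4  [2 out]
  3: ∅  [no exit]
  4: ∅  [no exit]
Path to 3: a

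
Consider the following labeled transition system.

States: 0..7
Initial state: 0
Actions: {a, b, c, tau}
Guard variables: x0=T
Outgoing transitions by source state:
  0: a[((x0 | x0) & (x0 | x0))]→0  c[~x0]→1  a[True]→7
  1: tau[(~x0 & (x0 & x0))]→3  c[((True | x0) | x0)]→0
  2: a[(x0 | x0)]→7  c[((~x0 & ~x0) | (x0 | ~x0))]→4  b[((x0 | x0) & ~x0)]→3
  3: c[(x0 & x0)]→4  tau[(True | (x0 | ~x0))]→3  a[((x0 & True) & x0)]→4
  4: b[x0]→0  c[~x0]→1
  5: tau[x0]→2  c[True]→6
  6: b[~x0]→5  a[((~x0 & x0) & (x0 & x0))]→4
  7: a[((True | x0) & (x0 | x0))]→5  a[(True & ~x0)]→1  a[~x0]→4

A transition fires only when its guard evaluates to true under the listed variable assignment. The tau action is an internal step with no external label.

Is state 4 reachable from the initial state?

Answer: REACHABLE

Trace:
12 transition(s) survive guard evaluation.
depth 0: {0}
depth 1: {7}  cumulative {0,7}
depth 2: {5}  cumulative {0,5,7}
depth 3: {2,6}  cumulative {0,2,5,6,7}
depth 4: {4}  cumulative {0,2,4,5,6,7}
R = {0,2,4,5,6,7}
witness 4: a·a·tau·c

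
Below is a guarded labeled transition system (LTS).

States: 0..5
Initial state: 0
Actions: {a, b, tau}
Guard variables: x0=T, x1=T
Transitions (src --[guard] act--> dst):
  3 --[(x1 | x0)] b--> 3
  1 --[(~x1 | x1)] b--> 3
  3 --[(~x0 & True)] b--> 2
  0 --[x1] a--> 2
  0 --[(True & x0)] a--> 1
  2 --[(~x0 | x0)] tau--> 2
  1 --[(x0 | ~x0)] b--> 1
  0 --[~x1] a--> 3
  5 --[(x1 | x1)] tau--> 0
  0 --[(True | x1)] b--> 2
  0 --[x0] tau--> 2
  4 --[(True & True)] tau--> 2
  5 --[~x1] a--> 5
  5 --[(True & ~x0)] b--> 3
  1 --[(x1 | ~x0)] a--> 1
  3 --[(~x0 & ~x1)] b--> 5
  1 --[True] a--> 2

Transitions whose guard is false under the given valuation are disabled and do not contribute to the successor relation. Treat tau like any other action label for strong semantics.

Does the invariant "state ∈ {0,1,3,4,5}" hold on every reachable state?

Inv-set: {0,1,3,4,5}
R = {0,1,2,3}
  0: safe
  1: safe
  2: ✗ unsafe
  3: safe
reach 2 via a — violates

Answer: INVARIANT VIOLATED at state 2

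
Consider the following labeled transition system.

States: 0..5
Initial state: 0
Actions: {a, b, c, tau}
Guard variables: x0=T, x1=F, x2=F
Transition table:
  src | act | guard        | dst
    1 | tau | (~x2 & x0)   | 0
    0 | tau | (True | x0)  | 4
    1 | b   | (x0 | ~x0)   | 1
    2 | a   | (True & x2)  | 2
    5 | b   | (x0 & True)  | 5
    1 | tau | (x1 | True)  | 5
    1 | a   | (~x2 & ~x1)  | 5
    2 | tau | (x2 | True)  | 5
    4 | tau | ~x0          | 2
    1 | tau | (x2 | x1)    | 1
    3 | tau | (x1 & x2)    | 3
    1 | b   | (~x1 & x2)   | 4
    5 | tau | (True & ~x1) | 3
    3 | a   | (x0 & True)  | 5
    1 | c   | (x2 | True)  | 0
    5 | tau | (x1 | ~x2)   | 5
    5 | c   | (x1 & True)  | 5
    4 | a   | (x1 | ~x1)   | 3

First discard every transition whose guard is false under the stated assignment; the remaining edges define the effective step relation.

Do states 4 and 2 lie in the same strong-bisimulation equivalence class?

Answer: NOT BISIMILAR

Working:
Refine partition for ~:
  round 0: {{0,1,2,3,4,5}}
  round 1: {{0,2},{1},{3,4},{5}}
  round 2: {{0},{1},{2},{3},{4},{5}}
6 equivalence class(es) (converged in 3)
class of 4: {4}; class of 2: {2}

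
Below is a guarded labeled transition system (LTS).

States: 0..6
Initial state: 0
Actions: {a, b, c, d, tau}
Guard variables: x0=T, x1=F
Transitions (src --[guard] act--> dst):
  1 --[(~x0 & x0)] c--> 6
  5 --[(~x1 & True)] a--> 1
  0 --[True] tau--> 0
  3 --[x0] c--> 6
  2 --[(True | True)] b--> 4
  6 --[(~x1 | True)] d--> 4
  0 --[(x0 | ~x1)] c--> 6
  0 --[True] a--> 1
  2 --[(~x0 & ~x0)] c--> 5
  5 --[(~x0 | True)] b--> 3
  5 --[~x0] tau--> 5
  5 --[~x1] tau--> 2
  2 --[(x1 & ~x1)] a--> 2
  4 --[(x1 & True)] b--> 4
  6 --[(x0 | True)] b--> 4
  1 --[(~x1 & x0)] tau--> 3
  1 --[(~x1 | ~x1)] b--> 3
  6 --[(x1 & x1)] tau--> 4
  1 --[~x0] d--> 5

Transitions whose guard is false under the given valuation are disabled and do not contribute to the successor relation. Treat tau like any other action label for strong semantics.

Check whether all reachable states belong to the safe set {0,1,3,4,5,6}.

Safe = {0,1,3,4,5,6}
R = {0,1,3,4,6}
  0: safe
  1: safe
  3: safe
  4: safe
  6: safe

Answer: INVARIANT HOLDS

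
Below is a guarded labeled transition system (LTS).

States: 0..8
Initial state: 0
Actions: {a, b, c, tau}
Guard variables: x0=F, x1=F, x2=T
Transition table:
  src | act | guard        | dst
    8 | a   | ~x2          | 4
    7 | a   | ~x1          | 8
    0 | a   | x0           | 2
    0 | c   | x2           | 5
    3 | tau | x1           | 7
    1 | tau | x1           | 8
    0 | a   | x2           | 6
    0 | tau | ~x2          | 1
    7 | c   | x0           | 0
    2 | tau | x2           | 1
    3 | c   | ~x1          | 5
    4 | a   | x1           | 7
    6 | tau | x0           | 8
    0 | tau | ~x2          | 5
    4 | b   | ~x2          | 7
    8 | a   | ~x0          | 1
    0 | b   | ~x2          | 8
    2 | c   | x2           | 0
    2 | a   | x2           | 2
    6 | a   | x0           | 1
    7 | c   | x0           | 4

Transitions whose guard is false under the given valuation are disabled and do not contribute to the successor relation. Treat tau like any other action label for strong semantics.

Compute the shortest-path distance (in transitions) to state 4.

BFS to 4:
  L0 = {0}
  L1 = {5,6}
4 never appears.

Answer: UNREACHABLE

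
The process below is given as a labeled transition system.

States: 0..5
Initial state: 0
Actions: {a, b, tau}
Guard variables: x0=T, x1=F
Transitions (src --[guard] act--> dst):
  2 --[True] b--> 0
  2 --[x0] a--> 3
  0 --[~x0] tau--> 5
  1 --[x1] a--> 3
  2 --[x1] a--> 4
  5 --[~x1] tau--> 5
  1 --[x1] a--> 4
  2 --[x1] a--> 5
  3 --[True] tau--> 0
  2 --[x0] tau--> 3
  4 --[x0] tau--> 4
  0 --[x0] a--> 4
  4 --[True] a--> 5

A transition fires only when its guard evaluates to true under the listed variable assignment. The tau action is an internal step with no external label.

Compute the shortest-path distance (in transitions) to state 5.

Answer: 2

Working:
BFS to 5:
  depth 0: {0}
  depth 1: {4}
  depth 2: {5}
first hit 5 at d=2 via a·a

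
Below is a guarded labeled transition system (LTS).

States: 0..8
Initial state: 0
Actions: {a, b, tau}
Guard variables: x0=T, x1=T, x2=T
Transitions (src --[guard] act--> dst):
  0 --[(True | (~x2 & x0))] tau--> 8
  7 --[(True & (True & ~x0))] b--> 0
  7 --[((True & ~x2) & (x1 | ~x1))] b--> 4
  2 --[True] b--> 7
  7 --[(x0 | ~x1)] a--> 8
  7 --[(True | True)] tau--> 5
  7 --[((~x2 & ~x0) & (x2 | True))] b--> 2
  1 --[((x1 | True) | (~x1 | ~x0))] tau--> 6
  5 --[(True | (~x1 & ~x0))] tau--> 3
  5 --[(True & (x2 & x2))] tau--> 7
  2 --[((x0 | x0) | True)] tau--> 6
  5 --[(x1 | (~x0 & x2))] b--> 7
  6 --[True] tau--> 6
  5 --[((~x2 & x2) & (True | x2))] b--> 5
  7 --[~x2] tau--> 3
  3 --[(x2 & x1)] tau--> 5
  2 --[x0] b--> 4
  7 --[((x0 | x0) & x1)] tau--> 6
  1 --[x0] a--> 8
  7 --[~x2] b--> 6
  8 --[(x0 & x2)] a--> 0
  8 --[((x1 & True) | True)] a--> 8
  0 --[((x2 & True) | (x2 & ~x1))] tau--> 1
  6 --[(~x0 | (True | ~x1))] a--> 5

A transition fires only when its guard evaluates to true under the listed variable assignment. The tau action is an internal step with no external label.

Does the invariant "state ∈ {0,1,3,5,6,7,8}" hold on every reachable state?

Allowed set {0,1,3,5,6,7,8}
R = {0,1,3,5,6,7,8}
  0: safe
  1: safe
  3: safe
  5: safe
  6: safe
  7: safe
  8: safe

Answer: INVARIANT HOLDS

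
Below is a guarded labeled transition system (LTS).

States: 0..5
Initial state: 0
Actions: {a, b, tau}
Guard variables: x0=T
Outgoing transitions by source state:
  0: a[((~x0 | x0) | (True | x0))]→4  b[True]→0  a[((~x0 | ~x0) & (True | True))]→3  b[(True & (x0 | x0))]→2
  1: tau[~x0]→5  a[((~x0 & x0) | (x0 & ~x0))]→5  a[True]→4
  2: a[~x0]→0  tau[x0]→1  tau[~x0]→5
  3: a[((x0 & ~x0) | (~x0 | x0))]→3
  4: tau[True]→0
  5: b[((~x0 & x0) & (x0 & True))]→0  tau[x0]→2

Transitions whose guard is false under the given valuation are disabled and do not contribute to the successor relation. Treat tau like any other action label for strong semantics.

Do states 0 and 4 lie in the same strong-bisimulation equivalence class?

Answer: NOT BISIMILAR

Trace:
Refine partition for ~:
  P[0] = {{0,1,2,3,4,5}}
  P[1] = {{0},{1,3},{2,4,5}}
  P[2] = {{0},{1},{2},{3},{4},{5}}
stable after 3 split(s): 6 block(s)
[0]={0}  [4]={4}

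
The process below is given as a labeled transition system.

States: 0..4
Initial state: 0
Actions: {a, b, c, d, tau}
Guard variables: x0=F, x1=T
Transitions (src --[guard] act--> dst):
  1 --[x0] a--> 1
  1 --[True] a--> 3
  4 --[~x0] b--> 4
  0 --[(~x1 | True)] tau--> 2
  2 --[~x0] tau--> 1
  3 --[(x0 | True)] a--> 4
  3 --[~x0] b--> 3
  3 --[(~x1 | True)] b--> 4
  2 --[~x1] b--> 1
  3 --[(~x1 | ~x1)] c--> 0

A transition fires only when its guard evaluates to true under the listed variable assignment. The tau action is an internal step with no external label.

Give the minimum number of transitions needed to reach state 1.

Breadth-first toward 1:
  L0 = {0}
  L1 = {2}
  L2 = {1}
first hit 1 at d=2 via tau·tau

Answer: 2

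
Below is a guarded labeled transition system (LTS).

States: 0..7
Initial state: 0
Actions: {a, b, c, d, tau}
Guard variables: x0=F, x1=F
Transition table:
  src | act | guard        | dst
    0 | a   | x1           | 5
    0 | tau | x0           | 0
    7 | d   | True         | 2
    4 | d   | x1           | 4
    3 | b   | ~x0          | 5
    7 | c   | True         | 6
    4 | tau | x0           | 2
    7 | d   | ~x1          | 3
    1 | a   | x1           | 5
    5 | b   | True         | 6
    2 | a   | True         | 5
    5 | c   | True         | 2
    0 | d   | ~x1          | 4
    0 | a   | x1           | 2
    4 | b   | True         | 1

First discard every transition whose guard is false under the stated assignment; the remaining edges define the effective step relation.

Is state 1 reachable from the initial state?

Answer: REACHABLE

Analysis:
After dropping false guards: 9 live edges.
depth 0: {0}
depth 1: {4}  total {0,4}
depth 2: {1}  total {0,1,4}
R = {0,1,4}
Path to 1: d·b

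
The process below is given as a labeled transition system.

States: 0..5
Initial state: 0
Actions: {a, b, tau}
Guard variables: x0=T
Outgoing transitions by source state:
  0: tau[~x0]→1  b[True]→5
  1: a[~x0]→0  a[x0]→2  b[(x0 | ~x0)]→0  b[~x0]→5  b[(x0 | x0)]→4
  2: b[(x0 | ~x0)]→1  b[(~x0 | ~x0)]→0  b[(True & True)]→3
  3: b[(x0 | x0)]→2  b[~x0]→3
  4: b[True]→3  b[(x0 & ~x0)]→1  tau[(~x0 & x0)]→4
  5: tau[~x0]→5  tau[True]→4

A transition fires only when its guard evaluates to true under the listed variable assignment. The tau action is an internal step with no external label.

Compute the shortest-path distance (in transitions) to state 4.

BFS to 4:
  L0 = {0}
  L1 = {5}
  L2 = {4}
4 enters at depth 2; path b·tau

Answer: 2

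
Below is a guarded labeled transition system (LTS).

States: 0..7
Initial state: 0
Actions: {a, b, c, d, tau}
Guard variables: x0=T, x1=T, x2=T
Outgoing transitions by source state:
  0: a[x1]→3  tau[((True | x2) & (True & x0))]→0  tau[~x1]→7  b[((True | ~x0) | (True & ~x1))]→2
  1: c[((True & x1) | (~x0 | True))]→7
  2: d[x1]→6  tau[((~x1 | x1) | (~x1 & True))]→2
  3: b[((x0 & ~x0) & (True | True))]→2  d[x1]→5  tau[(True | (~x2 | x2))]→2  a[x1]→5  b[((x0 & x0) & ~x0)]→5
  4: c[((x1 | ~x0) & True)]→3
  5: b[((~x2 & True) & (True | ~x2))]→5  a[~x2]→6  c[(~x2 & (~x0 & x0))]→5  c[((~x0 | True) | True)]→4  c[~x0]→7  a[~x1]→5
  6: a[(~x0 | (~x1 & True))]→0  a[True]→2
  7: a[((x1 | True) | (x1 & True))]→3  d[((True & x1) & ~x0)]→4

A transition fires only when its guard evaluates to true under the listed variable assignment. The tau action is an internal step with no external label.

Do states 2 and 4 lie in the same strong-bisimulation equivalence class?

Compute ~ classes (split until stable):
  π0 = {{0,1,2,3,4,5,6,7}}
  π1 = {{0},{1,4,5},{2},{3},{6,7}}
  π2 = {{0},{1},{2},{3},{4},{5},{6},{7}}
Fixed point at round 3; 8 class(es).
class of 2: {2}; class of 4: {4}

Answer: NOT BISIMILAR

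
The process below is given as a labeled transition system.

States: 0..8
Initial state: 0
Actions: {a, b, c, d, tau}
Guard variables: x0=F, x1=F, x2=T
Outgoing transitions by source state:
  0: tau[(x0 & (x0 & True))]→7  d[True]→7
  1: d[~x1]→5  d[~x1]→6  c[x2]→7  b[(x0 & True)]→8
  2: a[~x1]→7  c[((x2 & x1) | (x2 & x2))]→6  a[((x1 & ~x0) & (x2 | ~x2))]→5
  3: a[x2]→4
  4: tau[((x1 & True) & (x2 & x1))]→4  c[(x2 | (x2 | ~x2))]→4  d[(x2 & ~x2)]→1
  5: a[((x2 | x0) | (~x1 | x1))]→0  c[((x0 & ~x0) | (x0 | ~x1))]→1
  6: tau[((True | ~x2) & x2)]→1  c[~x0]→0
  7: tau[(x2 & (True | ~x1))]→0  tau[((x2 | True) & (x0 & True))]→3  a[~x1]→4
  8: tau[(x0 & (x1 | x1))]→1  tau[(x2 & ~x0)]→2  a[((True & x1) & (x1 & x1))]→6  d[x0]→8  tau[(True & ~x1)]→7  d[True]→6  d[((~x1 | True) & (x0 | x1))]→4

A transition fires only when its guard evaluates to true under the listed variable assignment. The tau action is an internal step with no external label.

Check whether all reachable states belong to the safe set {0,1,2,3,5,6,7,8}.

Inv-set: {0,1,2,3,5,6,7,8}
R = {0,4,7}
  0: safe
  4: outside
  7: safe
reach 4 via d·a — violates

Answer: INVARIANT VIOLATED at state 4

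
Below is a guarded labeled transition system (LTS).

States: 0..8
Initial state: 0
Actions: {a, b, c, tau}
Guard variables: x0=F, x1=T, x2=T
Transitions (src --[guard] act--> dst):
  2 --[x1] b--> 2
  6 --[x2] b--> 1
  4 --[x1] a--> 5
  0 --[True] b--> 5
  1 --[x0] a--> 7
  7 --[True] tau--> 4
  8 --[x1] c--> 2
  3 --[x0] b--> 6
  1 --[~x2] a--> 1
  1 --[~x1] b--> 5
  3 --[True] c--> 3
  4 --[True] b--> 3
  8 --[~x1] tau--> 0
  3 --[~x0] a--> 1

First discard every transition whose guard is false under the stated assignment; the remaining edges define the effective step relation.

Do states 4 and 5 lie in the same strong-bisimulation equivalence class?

Answer: NOT BISIMILAR

Analysis:
Refine partition for ~:
  P[0] = {{0,1,2,3,4,5,6,7,8}}
  P[1] = {{0,2,6},{1,5},{3},{4},{7},{8}}
  P[2] = {{0,6},{1,5},{2},{3},{4},{7},{8}}
stable after 3 split(s): 7 block(s)
class of 4: {4}; class of 5: {1,5}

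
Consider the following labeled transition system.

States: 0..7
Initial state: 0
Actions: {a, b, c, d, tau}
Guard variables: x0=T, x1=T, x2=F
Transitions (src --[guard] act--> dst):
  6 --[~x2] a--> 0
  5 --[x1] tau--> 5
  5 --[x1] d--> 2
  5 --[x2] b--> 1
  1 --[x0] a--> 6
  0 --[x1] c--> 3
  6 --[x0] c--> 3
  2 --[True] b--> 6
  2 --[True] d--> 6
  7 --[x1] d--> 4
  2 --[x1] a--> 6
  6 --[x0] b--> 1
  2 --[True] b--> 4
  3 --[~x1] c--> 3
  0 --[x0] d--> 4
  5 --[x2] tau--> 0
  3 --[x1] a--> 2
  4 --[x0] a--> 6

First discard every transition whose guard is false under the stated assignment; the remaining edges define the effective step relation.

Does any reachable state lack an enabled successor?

Answer: DEADLOCK-FREE

Trace:
R = {0,1,2,3,4,6}
  0: c→3  d→4  [2 exit(s)]
  1: a→6  [1 exit(s)]
  2: a→6  b→4  b→6  d→6  [4 exit(s)]
  3: a→2  [1 exit(s)]
  4: a→6  [1 exit(s)]
  6: a→0  b→1  c→3  [3 exit(s)]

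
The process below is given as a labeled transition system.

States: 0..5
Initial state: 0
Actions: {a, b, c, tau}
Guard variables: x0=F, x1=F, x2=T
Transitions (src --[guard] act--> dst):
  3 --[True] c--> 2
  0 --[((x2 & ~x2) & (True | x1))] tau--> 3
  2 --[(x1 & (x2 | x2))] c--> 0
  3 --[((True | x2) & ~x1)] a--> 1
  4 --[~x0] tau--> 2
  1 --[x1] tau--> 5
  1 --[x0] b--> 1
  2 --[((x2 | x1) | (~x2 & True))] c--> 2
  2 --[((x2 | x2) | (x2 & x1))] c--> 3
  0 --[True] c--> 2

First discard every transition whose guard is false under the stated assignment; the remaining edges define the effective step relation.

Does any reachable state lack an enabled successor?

Reachable = {0,1,2,3}
  0: c→2  [deg 1]
  1: ∅  [deadlock]
  2: c→2  c→3  [deg 2]
  3: a→1  c→2  [deg 2]
trace reaching 1: c·c·a

Answer: DEADLOCK at state 1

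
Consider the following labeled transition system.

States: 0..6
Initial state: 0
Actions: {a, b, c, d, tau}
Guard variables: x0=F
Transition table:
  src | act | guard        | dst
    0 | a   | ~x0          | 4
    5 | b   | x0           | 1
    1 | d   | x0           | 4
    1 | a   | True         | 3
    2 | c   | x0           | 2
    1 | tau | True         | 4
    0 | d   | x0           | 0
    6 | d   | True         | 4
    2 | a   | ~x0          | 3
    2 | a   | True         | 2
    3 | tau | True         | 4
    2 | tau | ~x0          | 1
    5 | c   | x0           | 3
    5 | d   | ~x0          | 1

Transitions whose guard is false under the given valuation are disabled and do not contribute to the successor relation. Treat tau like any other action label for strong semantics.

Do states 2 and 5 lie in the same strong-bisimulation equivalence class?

Bisimulation quotient by refinement:
  π0 = {{0,1,2,3,4,5,6}}
  π1 = {{0},{1,2},{3},{4},{5,6}}
  π2 = {{0},{1},{2},{3},{4},{5},{6}}
stable after 3 split(s): 7 block(s)
2∈{2}, 5∈{5}

Answer: NOT BISIMILAR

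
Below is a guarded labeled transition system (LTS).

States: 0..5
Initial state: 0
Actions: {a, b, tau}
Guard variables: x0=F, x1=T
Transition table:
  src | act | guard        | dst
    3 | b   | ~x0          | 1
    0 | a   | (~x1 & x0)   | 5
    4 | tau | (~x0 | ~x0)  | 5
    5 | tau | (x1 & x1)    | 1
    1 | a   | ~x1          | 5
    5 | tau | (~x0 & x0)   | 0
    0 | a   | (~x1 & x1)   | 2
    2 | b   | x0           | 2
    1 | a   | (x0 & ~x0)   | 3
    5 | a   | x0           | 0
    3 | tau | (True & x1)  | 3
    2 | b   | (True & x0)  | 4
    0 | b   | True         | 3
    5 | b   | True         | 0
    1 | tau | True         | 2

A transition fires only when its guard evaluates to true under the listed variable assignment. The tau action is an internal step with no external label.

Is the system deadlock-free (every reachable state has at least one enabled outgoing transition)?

Answer: DEADLOCK at state 2

Analysis:
Reachable = {0,1,2,3}
  0: b→3  [deg 1]
  1: tau→2  [deg 1]
  2: ∅  [STUCK]
  3: b→1  tau→3  [deg 2]
trace reaching 2: b·b·tau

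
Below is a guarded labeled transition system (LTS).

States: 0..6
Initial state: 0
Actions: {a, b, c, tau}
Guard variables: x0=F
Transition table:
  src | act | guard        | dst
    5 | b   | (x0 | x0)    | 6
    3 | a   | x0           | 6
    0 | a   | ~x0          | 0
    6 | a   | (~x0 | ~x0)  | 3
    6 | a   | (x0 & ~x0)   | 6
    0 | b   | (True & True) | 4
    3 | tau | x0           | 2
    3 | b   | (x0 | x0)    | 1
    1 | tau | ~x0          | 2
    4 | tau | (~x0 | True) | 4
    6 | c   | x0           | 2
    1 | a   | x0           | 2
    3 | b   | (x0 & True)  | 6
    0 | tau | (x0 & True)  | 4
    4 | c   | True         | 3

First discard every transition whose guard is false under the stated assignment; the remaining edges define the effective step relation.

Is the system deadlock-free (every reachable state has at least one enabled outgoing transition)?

R = {0,3,4}
  0: a→0  b→4  [deg 2]
  3: ∅  [STUCK]
  4: c→3  tau→4  [deg 2]
Path to 3: b·c

Answer: DEADLOCK at state 3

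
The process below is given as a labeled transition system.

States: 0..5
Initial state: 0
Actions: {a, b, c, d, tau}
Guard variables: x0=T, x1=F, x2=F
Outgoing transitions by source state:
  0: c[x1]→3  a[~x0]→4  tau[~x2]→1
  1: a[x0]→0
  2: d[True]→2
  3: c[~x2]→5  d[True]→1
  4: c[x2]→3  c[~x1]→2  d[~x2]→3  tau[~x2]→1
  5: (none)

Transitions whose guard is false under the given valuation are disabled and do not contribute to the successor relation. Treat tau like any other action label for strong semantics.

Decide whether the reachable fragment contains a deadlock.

Answer: DEADLOCK-FREE

Trace:
Reachable = {0,1}
  0: tau→1  [1 exit(s)]
  1: a→0  [1 exit(s)]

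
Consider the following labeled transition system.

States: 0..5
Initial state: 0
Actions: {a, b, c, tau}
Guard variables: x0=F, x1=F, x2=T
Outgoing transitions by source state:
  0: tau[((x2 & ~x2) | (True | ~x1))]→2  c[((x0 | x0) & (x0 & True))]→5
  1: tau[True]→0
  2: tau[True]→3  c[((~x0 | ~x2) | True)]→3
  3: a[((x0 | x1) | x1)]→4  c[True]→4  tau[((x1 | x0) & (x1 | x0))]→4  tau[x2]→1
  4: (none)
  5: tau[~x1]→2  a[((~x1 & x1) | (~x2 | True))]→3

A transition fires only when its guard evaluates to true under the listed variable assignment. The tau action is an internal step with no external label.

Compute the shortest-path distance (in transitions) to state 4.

Answer: 3

Trace:
BFS to 4:
  L0 = {0}
  L1 = {2}
  L2 = {3}
  L3 = {1,4}
depth(4)=3, e.g. tau·c·c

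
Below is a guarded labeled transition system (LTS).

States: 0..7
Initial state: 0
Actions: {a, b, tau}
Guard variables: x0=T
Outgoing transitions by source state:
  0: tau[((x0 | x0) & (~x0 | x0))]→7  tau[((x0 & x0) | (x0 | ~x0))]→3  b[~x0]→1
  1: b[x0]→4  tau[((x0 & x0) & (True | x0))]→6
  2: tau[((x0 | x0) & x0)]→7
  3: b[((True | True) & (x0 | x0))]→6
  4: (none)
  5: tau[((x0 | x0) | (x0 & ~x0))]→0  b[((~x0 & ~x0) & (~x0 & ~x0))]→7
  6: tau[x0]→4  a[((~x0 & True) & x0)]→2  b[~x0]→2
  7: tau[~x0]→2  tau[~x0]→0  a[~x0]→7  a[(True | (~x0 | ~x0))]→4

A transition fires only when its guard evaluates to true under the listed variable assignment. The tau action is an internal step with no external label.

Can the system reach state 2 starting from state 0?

Guard filter leaves 9 enabled edge(s).
L0 = {0}
L1 = {3,7}  cumulative {0,3,7}
L2 = {4,6}  cumulative {0,3,4,6,7}
Reach set: {0,3,4,6,7}

Answer: UNREACHABLE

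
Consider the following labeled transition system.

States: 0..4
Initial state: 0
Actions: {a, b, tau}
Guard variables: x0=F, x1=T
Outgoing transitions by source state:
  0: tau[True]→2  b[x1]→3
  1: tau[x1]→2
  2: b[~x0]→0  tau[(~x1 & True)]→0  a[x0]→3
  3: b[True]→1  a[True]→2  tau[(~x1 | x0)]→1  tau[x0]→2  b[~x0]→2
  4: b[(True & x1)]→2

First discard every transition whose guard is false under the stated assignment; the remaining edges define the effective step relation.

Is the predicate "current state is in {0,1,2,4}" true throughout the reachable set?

Answer: INVARIANT VIOLATED at state 3

Trace:
Safe = {0,1,2,4}
Reachable = {0,1,2,3}
  0: safe
  1: safe
  2: safe
  3: outside
witness against invariant: b → 3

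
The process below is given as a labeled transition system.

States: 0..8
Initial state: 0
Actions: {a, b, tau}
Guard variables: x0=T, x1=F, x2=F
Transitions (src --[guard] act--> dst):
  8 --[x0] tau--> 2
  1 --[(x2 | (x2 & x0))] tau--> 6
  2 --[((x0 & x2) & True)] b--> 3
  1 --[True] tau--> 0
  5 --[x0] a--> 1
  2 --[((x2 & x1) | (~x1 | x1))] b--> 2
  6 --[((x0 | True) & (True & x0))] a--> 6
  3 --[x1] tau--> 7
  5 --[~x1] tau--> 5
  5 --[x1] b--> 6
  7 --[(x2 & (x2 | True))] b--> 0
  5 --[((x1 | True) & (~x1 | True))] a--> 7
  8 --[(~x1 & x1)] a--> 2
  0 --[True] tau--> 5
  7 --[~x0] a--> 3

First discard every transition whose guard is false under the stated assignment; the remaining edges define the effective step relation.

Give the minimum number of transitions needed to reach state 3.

BFS to 3:
  L0 = {0}
  L1 = {5}
  L2 = {1,7}
3 never appears.

Answer: UNREACHABLE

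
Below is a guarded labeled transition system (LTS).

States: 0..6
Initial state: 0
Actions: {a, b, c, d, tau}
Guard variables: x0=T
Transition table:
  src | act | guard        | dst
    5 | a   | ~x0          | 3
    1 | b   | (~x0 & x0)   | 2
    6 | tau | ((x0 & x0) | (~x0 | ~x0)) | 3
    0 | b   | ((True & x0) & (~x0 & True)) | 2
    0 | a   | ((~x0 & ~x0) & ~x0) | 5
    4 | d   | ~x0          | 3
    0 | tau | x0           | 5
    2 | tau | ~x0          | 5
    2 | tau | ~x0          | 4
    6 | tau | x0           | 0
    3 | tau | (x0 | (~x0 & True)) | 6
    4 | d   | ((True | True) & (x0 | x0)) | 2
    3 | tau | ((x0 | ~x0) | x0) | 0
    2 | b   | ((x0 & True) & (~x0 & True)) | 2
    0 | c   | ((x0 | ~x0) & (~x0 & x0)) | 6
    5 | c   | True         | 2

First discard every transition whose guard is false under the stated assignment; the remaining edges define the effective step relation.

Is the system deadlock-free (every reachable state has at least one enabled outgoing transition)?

Reachable = {0,2,5}
  0: tau→5  [1 out]
  2: ∅  [STUCK]
  5: c→2  [1 out]
witness 2: tau·c

Answer: DEADLOCK at state 2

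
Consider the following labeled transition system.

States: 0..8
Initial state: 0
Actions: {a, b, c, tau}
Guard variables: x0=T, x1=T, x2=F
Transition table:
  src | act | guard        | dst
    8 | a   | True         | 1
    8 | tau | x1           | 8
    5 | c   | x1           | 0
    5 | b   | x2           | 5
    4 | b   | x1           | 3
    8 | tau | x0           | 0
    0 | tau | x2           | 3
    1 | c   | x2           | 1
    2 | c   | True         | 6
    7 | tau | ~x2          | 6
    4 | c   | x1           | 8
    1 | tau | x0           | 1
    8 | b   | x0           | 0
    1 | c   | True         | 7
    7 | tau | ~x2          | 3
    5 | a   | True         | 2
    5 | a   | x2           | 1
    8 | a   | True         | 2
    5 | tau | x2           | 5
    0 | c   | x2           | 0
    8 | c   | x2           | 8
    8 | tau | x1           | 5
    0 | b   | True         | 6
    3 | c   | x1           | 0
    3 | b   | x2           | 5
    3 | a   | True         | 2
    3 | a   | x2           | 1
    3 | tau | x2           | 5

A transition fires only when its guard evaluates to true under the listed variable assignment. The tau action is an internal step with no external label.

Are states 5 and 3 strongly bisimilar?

Answer: BISIMILAR

Trace:
Compute ~ classes (split until stable):
  P[0] = {{0,1,2,3,4,5,6,7,8}}
  P[1] = {{0},{1},{2},{3,5},{4},{6},{7},{8}}
stable after 2 split(s): 8 block(s)
[5]={3,5}  [3]={3,5}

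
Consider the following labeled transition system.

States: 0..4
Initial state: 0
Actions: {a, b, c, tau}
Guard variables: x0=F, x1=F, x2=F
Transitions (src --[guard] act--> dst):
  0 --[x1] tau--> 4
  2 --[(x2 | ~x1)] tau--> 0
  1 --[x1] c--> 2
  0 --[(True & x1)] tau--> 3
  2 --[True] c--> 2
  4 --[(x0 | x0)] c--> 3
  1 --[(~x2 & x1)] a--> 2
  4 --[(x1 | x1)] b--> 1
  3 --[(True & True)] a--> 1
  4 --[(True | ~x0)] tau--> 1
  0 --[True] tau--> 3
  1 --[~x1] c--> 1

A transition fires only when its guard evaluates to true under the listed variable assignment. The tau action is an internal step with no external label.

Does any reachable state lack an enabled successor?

Answer: DEADLOCK-FREE

Trace:
Reachable = {0,1,3}
  0: tau→3  [deg 1]
  1: c→1  [deg 1]
  3: a→1  [deg 1]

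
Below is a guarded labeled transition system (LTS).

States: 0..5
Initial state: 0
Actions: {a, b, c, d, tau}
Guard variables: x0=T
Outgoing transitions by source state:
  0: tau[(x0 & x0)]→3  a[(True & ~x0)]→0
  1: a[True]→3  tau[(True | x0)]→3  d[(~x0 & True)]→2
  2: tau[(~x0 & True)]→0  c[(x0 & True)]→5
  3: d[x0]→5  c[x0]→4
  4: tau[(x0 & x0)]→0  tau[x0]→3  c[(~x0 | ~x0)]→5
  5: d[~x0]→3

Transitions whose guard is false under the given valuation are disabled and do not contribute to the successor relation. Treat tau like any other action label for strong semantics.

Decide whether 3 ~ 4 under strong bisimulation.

Compute ~ classes (split until stable):
  P[0] = {{0,1,2,3,4,5}}
  P[1] = {{0,4},{1},{2},{3},{5}}
  P[2] = {{0},{1},{2},{3},{4},{5}}
Fixed point at round 3; 6 class(es).
class of 3: {3}; class of 4: {4}

Answer: NOT BISIMILAR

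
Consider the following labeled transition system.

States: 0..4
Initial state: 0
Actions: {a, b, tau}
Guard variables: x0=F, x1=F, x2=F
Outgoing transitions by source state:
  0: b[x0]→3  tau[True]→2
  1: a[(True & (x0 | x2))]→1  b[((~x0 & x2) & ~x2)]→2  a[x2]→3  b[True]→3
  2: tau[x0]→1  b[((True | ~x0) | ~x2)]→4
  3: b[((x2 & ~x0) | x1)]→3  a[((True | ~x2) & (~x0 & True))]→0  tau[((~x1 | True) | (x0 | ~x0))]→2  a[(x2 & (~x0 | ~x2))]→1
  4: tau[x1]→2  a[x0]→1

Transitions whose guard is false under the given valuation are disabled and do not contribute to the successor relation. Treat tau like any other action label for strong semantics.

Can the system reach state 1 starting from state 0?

5 transition(s) survive guard evaluation.
Layer 0: {0}
Layer 1: {2}  cumulative {0,2}
Layer 2: {4}  cumulative {0,2,4}
R = {0,2,4}

Answer: UNREACHABLE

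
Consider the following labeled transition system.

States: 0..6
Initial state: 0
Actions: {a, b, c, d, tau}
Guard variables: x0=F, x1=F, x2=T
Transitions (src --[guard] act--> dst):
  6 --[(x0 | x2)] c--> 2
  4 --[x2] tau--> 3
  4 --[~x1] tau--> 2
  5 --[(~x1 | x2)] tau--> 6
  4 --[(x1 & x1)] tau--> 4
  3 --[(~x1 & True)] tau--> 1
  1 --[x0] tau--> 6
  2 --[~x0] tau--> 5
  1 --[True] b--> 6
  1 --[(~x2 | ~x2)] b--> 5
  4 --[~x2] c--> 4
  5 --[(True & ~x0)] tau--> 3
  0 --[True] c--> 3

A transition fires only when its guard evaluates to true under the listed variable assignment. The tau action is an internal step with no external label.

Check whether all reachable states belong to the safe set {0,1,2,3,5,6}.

Inv-set: {0,1,2,3,5,6}
Reach set: {0,1,2,3,5,6}
  0: ✓
  1: ✓
  2: ✓
  3: ✓
  5: ✓
  6: ✓

Answer: INVARIANT HOLDS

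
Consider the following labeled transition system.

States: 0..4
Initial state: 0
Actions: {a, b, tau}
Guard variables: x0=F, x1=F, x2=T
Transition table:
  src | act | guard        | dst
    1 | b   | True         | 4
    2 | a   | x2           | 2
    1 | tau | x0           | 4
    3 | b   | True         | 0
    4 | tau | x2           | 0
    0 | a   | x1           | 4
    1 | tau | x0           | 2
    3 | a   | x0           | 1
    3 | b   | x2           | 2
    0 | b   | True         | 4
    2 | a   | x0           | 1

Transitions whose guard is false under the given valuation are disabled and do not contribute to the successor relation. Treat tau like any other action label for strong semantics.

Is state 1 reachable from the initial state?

Answer: UNREACHABLE

Analysis:
Guard filter leaves 6 enabled edge(s).
L0 = {0}
L1 = {4}  now seen {0,4}
Reach set: {0,4}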